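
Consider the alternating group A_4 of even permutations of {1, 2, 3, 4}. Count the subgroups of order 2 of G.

|G| = 12 and 2 | 12, so subgroups of order 2 are possible by Lagrange.
The subgroups of order 2 are: {e, (1 2)(3 4)}; {e, (1 3)(2 4)}; {e, (1 4)(2 3)}.
So G has 3 subgroups of order 2.

3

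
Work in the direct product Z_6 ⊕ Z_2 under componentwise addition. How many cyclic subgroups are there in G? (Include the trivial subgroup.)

Group the elements of G by the cyclic subgroup they generate; each cyclic subgroup of order d accounts for φ(d) elements.
Cyclic subgroups by order — order 1: 1; order 2: 3; order 3: 1; order 6: 3.
Total: 8.

8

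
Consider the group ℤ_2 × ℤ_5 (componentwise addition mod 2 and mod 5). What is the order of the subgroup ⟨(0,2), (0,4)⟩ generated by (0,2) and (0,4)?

|⟨(0,2)⟩| = 5 and |⟨(0,4)⟩| = 5, so |H| is a multiple of lcm(5, 5) = 5 and divides |G| = 10.
Closing under the operation: H = {(0,0), (0,1), (0,2), (0,3), (0,4)}, so |H| = 5.

5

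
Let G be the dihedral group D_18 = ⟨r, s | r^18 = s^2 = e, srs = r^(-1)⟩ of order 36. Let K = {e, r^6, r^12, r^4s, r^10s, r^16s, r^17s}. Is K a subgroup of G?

No

|K| = 7 does not divide |G| = 36, so by Lagrange K is not a subgroup.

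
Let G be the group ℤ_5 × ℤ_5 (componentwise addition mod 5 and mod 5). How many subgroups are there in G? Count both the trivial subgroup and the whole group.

|G| = 25, so by Lagrange every subgroup order divides 25. Divisors: 1, 5, 25.
Subgroups by order — order 1: 1; order 5: 6; order 25: 1.
Total: 1 + 6 + 1 = 8.

8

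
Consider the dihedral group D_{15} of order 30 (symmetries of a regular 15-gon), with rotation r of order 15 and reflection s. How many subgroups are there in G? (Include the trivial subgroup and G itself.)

28

|G| = 30, so by Lagrange every subgroup order divides 30. Divisors: 1, 2, 3, 5, 6, 10, 15, 30.
Subgroups by order — order 1: 1; order 2: 15; order 3: 1; order 5: 1; order 6: 5; order 10: 3; order 15: 1; order 30: 1.
Total: 1 + 15 + 1 + 1 + 5 + 3 + 1 + 1 = 28.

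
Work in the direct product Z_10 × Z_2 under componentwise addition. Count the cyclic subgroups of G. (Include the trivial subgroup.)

8

A cyclic subgroup of order d is generated by each of its φ(d) elements of order d, so the cyclic subgroups of order d number (#elements of order d)/φ(d).
Cyclic subgroups by order — order 1: 1; order 2: 3; order 5: 1; order 10: 3.
Total: 8.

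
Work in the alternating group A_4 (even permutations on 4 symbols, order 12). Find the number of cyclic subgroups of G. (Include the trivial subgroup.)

Group the elements of G by the cyclic subgroup they generate; each cyclic subgroup of order d accounts for φ(d) elements.
Cyclic subgroups by order — order 1: 1; order 2: 3; order 3: 4.
Total: 8.

8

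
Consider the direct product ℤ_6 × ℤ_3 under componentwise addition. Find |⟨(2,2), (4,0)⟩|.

|⟨(2,2)⟩| = 3 and |⟨(4,0)⟩| = 3, so |H| is a multiple of lcm(3, 3) = 3 and divides |G| = 18.
Closing under the operation: H = {(0,0), (0,1), (0,2), (2,0), (2,1), (2,2), (4,0), (4,1), (4,2)}, so |H| = 9.

9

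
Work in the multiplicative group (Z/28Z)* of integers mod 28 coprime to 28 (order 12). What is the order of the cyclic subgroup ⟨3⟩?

Compute successive powers of 3 mod 28: 3, 9, 27, 25, 19, 1; 3^6 ≡ 1 (mod 28).
So |⟨3⟩| = 6.

6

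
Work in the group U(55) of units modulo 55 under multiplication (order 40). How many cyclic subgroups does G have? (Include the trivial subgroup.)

12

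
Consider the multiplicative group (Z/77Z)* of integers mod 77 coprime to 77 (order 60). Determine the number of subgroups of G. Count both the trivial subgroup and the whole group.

20

|G| = 60, so by Lagrange every subgroup order divides 60. Divisors: 1, 2, 3, 4, 5, 6, 10, 12, 15, 20, 30, 60.
Subgroups by order — order 1: 1; order 2: 3; order 3: 1; order 4: 1; order 5: 1; order 6: 3; order 10: 3; order 12: 1; order 15: 1; order 20: 1; order 30: 3; order 60: 1.
Total: 1 + 3 + 1 + 1 + 1 + 3 + 3 + 1 + 1 + 1 + 3 + 1 = 20.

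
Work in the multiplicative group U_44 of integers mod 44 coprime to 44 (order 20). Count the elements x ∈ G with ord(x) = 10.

Enumerating element orders in G gives 12 elements of order 10.

12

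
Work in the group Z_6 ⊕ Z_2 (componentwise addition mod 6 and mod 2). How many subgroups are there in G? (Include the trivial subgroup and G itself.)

|G| = 12, so by Lagrange every subgroup order divides 12. Divisors: 1, 2, 3, 4, 6, 12.
Subgroups by order — order 1: 1; order 2: 3; order 3: 1; order 4: 1; order 6: 3; order 12: 1.
Total: 1 + 3 + 1 + 1 + 3 + 1 = 10.

10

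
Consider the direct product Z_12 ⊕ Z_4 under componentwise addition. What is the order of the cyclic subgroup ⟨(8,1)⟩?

The order of (8,1) in Z_12 × Z_4 is lcm(ord(8) in Z_12, ord(1) in Z_4).
ord(8) = 3 and ord(1) = 4, so |⟨(8,1)⟩| = lcm(3, 4) = 12.

12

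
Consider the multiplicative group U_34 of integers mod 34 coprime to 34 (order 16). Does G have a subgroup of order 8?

Yes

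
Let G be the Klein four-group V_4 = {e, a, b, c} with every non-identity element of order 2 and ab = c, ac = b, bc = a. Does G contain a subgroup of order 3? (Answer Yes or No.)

No

3 does not divide |G| = 4, so by Lagrange no subgroup of order 3 exists.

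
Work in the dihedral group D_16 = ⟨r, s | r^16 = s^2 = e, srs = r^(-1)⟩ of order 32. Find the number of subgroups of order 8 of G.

|G| = 32 and 8 | 32, so subgroups of order 8 are possible by Lagrange.
The subgroups of order 8 are: {e, r^2, r^4, r^6, r^8, r^10, r^12, r^14}; {e, r^4, r^8, r^12, r^2s, r^6s, r^10s, r^14s}; {e, r^4, r^8, r^12, r^3s, r^7s, r^11s, r^15s}; {e, r^4, r^8, r^12, s, r^4s, r^8s, r^12s}; … (5 in all).
So G has 5 subgroups of order 8.

5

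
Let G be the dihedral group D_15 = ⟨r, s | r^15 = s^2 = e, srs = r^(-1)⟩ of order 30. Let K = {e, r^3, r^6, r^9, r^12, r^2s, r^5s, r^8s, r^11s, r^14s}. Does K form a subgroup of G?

Yes

|K| = 10 divides |G| = 30, consistent with Lagrange.
K contains the identity, every element's inverse is in K, and K is closed under ·: it is a subgroup.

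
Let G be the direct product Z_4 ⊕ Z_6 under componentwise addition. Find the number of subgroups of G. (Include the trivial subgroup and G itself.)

|G| = 24, so by Lagrange every subgroup order divides 24. Divisors: 1, 2, 3, 4, 6, 8, 12, 24.
Subgroups by order — order 1: 1; order 2: 3; order 3: 1; order 4: 3; order 6: 3; order 8: 1; order 12: 3; order 24: 1.
Total: 1 + 3 + 1 + 3 + 3 + 1 + 3 + 1 = 16.

16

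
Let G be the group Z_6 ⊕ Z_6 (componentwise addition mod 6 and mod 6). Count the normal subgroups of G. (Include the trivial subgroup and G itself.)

G is abelian, so every subgroup is normal.
G has 30 subgroups in total, hence 30 normal subgroups.

30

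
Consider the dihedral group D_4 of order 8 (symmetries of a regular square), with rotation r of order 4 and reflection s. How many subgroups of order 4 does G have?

3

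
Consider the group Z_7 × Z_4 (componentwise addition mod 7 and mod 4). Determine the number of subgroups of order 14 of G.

1

|G| = 28 and 14 | 28, so subgroups of order 14 are possible by Lagrange.
The subgroups of order 14 are: {(0,0), (0,2), (1,0), (1,2), (2,0), (2,2), (3,0), (3,2), (4,0), (4,2), (5,0), (5,2), (6,0), (6,2)}.
So G has 1 subgroup of order 14.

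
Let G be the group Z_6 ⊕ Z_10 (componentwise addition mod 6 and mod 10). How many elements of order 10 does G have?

12

An element (a,b) has order lcm(ord(a), ord(b)); count pairs with lcm equal to 10.
Enumerating gives 12 such elements.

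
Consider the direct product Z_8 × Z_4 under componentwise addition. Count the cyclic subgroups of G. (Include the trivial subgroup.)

14

A cyclic subgroup of order d is generated by each of its φ(d) elements of order d, so the cyclic subgroups of order d number (#elements of order d)/φ(d).
Cyclic subgroups by order — order 1: 1; order 2: 3; order 4: 6; order 8: 4.
Total: 14.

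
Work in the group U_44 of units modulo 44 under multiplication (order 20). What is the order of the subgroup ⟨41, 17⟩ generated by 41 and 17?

10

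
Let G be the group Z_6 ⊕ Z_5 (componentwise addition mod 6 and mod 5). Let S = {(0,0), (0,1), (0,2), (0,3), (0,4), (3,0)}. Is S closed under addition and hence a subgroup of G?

Closure fails: (0,1) + (3,0) = (3,1) ∉ S. So S is not a subgroup.

No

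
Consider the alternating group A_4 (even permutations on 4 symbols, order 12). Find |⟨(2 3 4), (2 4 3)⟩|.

3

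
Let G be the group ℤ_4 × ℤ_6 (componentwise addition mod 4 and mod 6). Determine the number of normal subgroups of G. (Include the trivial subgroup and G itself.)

16

G is abelian, so every subgroup is normal.
G has 16 subgroups in total, hence 16 normal subgroups.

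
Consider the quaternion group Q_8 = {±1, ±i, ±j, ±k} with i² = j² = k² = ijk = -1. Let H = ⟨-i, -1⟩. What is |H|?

|⟨-i⟩| = 4 and |⟨-1⟩| = 2, so |H| is a multiple of lcm(4, 2) = 4 and divides |G| = 8.
Closing under the operation: H = {1, -1, i, -i}, so |H| = 4.

4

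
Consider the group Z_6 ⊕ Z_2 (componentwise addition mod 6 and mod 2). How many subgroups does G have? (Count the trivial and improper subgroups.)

10

|G| = 12, so by Lagrange every subgroup order divides 12. Divisors: 1, 2, 3, 4, 6, 12.
Subgroups by order — order 1: 1; order 2: 3; order 3: 1; order 4: 1; order 6: 3; order 12: 1.
Total: 1 + 3 + 1 + 1 + 3 + 1 = 10.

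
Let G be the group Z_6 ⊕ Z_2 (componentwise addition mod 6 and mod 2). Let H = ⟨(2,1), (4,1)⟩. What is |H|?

6

|⟨(2,1)⟩| = 6 and |⟨(4,1)⟩| = 6, so |H| is a multiple of lcm(6, 6) = 6 and divides |G| = 12.
Closing under the operation: H = {(0,0), (0,1), (2,0), (2,1), (4,0), (4,1)}, so |H| = 6.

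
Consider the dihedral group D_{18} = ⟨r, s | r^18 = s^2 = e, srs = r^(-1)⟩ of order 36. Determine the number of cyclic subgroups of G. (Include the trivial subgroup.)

24

A cyclic subgroup of order d is generated by each of its φ(d) elements of order d, so the cyclic subgroups of order d number (#elements of order d)/φ(d).
Cyclic subgroups by order — order 1: 1; order 2: 19; order 3: 1; order 6: 1; order 9: 1; order 18: 1.
Total: 24.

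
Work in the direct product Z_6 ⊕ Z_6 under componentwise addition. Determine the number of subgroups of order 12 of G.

|G| = 36 and 12 | 36, so subgroups of order 12 are possible by Lagrange.
The subgroups of order 12 are: {(0,0), (0,1), (0,2), (0,3), (0,4), (0,5), (3,0), (3,1), (3,2), (3,3), (3,4), (3,5)}; {(0,0), (0,3), (1,0), (1,3), (2,0), (2,3), (3,0), (3,3), (4,0), (4,3), (5,0), (5,3)}; {(0,0), (0,3), (1,1), (1,4), (2,2), (2,5), (3,0), (3,3), (4,1), (4,4), (5,2), (5,5)}; {(0,0), (0,3), (1,2), (1,5), (2,1), (2,4), (3,0), (3,3), (4,2), (4,5), (5,1), (5,4)}.
So G has 4 subgroups of order 12.

4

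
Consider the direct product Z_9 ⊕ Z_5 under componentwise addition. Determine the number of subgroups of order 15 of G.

1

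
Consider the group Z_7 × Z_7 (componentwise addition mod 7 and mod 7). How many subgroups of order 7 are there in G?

8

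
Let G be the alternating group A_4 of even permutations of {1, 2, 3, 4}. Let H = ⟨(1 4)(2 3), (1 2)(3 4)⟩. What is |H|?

4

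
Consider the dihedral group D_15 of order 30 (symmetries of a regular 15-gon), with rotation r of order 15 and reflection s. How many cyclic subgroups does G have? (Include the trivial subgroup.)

Group the elements of G by the cyclic subgroup they generate; each cyclic subgroup of order d accounts for φ(d) elements.
Cyclic subgroups by order — order 1: 1; order 2: 15; order 3: 1; order 5: 1; order 15: 1.
Total: 19.

19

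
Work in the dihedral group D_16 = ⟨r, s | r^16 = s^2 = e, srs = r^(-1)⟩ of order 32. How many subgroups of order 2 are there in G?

|G| = 32 and 2 | 32, so subgroups of order 2 are possible by Lagrange.
The subgroups of order 2 are: {e, r^10s}; {e, r^11s}; {e, r^12s}; {e, r^13s}; … (17 in all).
So G has 17 subgroups of order 2.

17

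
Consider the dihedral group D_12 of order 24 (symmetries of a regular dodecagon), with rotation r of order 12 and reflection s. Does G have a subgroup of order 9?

No

9 does not divide |G| = 24, so by Lagrange no subgroup of order 9 exists.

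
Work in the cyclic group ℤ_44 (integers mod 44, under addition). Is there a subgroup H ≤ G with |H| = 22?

22 | 44. A subgroup of order 22 is {0, 2, 4, 6, 8, 10, 12, 14, 16, 18, 20, 22, 24, 26, 28, 30, 32, 34, 36, 38, 40, 42}.

Yes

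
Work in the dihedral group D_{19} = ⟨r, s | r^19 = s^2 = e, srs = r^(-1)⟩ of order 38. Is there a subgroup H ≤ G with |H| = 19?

19 | 38. A subgroup of order 19 is {e, r, r^2, r^3, r^4, r^5, r^6, r^7, r^8, r^9, r^10, r^11, r^12, r^13, r^14, r^15, r^16, r^17, r^18}.

Yes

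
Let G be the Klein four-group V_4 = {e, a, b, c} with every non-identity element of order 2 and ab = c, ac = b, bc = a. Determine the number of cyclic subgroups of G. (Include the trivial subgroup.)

4

A cyclic subgroup of order d is generated by each of its φ(d) elements of order d, so the cyclic subgroups of order d number (#elements of order d)/φ(d).
Cyclic subgroups by order — order 1: 1; order 2: 3.
Total: 4.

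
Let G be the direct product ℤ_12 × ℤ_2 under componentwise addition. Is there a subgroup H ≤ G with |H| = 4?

Yes

4 | 24. A subgroup of order 4 is {(0,0), (0,1), (6,0), (6,1)}.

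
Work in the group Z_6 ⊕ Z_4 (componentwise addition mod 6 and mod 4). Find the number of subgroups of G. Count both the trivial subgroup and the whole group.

|G| = 24, so by Lagrange every subgroup order divides 24. Divisors: 1, 2, 3, 4, 6, 8, 12, 24.
Subgroups by order — order 1: 1; order 2: 3; order 3: 1; order 4: 3; order 6: 3; order 8: 1; order 12: 3; order 24: 1.
Total: 1 + 3 + 1 + 3 + 3 + 1 + 3 + 1 = 16.

16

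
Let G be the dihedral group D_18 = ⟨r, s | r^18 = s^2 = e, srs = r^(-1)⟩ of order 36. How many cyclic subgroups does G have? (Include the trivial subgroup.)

24

A cyclic subgroup of order d is generated by each of its φ(d) elements of order d, so the cyclic subgroups of order d number (#elements of order d)/φ(d).
Cyclic subgroups by order — order 1: 1; order 2: 19; order 3: 1; order 6: 1; order 9: 1; order 18: 1.
Total: 24.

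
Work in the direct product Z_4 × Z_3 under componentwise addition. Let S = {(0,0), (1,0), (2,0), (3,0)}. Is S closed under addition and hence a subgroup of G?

Yes

|S| = 4 divides |G| = 12, consistent with Lagrange.
S contains the identity, every element's inverse is in S, and S is closed under +: it is a subgroup.
In fact S = ⟨(1,0)⟩.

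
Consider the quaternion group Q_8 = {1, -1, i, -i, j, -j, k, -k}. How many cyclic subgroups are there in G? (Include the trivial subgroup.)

5

Group the elements of G by the cyclic subgroup they generate; each cyclic subgroup of order d accounts for φ(d) elements.
Cyclic subgroups by order — order 1: 1; order 2: 1; order 4: 3.
Total: 5.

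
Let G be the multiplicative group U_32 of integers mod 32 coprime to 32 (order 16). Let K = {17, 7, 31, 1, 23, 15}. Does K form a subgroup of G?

No

|K| = 6 does not divide |G| = 16, so by Lagrange K is not a subgroup.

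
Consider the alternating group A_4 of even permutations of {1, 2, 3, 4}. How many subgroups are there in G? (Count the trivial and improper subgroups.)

|G| = 12, so by Lagrange every subgroup order divides 12. Divisors: 1, 2, 3, 4, 6, 12.
Subgroups by order — order 1: 1; order 2: 3; order 3: 4; order 4: 1; order 6: 0; order 12: 1.
Total: 1 + 3 + 4 + 1 + 0 + 1 = 10.

10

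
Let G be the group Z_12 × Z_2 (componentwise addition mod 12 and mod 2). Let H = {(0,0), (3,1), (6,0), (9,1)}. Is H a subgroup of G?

|H| = 4 divides |G| = 24, consistent with Lagrange.
H contains the identity, every element's inverse is in H, and H is closed under +: it is a subgroup.
In fact H = ⟨(3,1)⟩.

Yes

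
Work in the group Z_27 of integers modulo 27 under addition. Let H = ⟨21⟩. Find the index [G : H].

3

|⟨21⟩| = 9 and |G| = 27.
By Lagrange, [G : H] = |G|/|H| = 27/9 = 3.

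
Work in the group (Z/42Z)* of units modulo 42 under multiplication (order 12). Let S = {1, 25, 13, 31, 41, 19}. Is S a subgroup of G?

No

25 ∈ S but its inverse 37 ∉ S, so S is not a subgroup.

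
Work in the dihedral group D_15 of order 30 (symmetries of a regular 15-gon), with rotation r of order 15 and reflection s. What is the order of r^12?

5

Computing powers of r^12: the smallest k with (r^12)^k = e is k = 5.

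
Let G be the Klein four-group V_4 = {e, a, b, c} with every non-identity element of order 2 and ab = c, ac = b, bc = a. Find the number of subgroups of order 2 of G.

|G| = 4 and 2 | 4, so subgroups of order 2 are possible by Lagrange.
The subgroups of order 2 are: {e, a}; {e, b}; {e, c}.
So G has 3 subgroups of order 2.

3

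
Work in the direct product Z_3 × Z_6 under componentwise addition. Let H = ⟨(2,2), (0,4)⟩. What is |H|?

|⟨(2,2)⟩| = 3 and |⟨(0,4)⟩| = 3, so |H| is a multiple of lcm(3, 3) = 3 and divides |G| = 18.
Closing under the operation: H = {(0,0), (0,2), (0,4), (1,0), (1,2), (1,4), (2,0), (2,2), (2,4)}, so |H| = 9.

9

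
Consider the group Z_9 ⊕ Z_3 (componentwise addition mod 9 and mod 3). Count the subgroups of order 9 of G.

4

|G| = 27 and 9 | 27, so subgroups of order 9 are possible by Lagrange.
The subgroups of order 9 are: {(0,0), (0,1), (0,2), (3,0), (3,1), (3,2), (6,0), (6,1), (6,2)}; {(0,0), (1,0), (2,0), (3,0), (4,0), (5,0), (6,0), (7,0), (8,0)}; {(0,0), (1,1), (2,2), (3,0), (4,1), (5,2), (6,0), (7,1), (8,2)}; {(0,0), (1,2), (2,1), (3,0), (4,2), (5,1), (6,0), (7,2), (8,1)}.
So G has 4 subgroups of order 9.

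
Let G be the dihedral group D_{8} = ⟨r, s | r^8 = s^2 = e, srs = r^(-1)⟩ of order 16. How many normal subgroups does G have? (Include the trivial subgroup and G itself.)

7

G has 19 subgroups. Checking conjugation-invariance by order — order 1: 1/1 normal; order 2: 1/9 normal; order 4: 1/5 normal; order 8: 3/3 normal; order 16: 1/1 normal.
Total normal subgroups: 7.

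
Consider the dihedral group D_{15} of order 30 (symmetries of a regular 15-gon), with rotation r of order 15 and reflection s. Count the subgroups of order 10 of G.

3

|G| = 30 and 10 | 30, so subgroups of order 10 are possible by Lagrange.
The subgroups of order 10 are: {e, r^3, r^6, r^9, r^12, rs, r^4s, r^7s, r^10s, r^13s}; {e, r^3, r^6, r^9, r^12, r^2s, r^5s, r^8s, r^11s, r^14s}; {e, r^3, r^6, r^9, r^12, s, r^3s, r^6s, r^9s, r^12s}.
So G has 3 subgroups of order 10.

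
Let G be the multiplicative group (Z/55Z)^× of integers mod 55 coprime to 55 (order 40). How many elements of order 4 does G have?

4

The elements of order 4 are: 12, 23, 32, 43.
That's 4.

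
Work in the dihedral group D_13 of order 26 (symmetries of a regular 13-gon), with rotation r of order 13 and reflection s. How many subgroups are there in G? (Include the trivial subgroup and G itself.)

16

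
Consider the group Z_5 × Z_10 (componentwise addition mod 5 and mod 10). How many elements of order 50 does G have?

An element (a,b) has order lcm(ord(a), ord(b)); count pairs with lcm equal to 50.
Enumerating gives 0 such elements.

0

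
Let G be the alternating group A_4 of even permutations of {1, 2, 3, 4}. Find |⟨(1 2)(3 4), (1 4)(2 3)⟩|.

4

|⟨(1 2)(3 4)⟩| = 2 and |⟨(1 4)(2 3)⟩| = 2, so |H| is a multiple of lcm(2, 2) = 2 and divides |G| = 12.
Closing under the operation: H = {e, (1 2)(3 4), (1 3)(2 4), (1 4)(2 3)}, so |H| = 4.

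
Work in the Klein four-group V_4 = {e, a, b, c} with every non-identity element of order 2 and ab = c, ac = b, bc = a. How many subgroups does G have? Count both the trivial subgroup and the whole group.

|G| = 4, so by Lagrange every subgroup order divides 4. Divisors: 1, 2, 4.
Subgroups by order — order 1: 1; order 2: 3; order 4: 1.
Total: 1 + 3 + 1 = 5.

5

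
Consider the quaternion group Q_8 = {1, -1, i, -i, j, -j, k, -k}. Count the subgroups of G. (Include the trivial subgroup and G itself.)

|G| = 8, so by Lagrange every subgroup order divides 8. Divisors: 1, 2, 4, 8.
Subgroups by order — order 1: 1; order 2: 1; order 4: 3; order 8: 1.
Total: 1 + 1 + 3 + 1 = 6.

6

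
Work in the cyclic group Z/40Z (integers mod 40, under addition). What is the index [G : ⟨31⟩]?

|⟨31⟩| = 40 and |G| = 40.
By Lagrange, [G : H] = |G|/|H| = 40/40 = 1.

1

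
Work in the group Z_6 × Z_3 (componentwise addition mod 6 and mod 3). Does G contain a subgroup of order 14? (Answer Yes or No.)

14 does not divide |G| = 18, so by Lagrange no subgroup of order 14 exists.

No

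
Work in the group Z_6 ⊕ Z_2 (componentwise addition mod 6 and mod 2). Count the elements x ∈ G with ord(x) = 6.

6

An element (a,b) has order lcm(ord(a), ord(b)); count pairs with lcm equal to 6.
Enumerating gives 6 such elements.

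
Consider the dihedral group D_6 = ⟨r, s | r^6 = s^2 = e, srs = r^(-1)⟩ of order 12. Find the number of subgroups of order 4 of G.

3

|G| = 12 and 4 | 12, so subgroups of order 4 are possible by Lagrange.
The subgroups of order 4 are: {e, r^3, r^2s, r^5s}; {e, r^3, s, r^3s}; {e, r^3, rs, r^4s}.
So G has 3 subgroups of order 4.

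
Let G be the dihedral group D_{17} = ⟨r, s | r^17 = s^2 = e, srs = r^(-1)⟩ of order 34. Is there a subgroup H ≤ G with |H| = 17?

Yes

17 | 34. A subgroup of order 17 is {e, r, r^2, r^3, r^4, r^5, r^6, r^7, r^8, r^9, r^10, r^11, r^12, r^13, r^14, r^15, r^16}.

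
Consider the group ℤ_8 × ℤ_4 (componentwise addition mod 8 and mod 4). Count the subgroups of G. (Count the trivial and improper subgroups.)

|G| = 32, so by Lagrange every subgroup order divides 32. Divisors: 1, 2, 4, 8, 16, 32.
Subgroups by order — order 1: 1; order 2: 3; order 4: 7; order 8: 7; order 16: 3; order 32: 1.
Total: 1 + 3 + 7 + 7 + 3 + 1 = 22.

22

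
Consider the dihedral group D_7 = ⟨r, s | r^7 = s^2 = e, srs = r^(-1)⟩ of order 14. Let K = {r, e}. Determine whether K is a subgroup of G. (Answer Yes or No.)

r ∈ K but its inverse r^6 ∉ K, so K is not a subgroup.

No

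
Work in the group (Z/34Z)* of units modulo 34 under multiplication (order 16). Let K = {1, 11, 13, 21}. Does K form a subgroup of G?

11 ∈ K but its inverse 31 ∉ K, so K is not a subgroup.

No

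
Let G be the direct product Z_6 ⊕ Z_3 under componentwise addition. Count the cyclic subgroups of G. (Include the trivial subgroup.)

Group the elements of G by the cyclic subgroup they generate; each cyclic subgroup of order d accounts for φ(d) elements.
Cyclic subgroups by order — order 1: 1; order 2: 1; order 3: 4; order 6: 4.
Total: 10.

10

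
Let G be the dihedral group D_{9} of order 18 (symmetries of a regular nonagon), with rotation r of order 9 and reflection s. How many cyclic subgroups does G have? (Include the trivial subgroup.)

12

Each element a generates a cyclic subgroup ⟨a⟩; distinct elements may generate the same one (a cyclic group of order d has φ(d) generators).
Cyclic subgroups by order — order 1: 1; order 2: 9; order 3: 1; order 9: 1.
Total: 12.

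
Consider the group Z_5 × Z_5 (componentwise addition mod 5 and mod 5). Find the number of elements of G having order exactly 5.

24

An element (a,b) has order lcm(ord(a), ord(b)); count pairs with lcm equal to 5.
Enumerating gives 24 such elements.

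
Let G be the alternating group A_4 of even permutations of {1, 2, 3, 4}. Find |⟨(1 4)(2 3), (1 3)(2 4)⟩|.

|⟨(1 4)(2 3)⟩| = 2 and |⟨(1 3)(2 4)⟩| = 2, so |H| is a multiple of lcm(2, 2) = 2 and divides |G| = 12.
Closing under the operation: H = {e, (1 2)(3 4), (1 3)(2 4), (1 4)(2 3)}, so |H| = 4.

4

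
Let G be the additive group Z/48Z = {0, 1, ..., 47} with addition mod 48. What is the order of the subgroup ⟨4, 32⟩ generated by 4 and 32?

|⟨4⟩| = 12 and |⟨32⟩| = 3, so |H| is a multiple of lcm(12, 3) = 12 and divides |G| = 48.
Closing under the operation: H = {0, 4, 8, 12, 16, 20, 24, 28, 32, 36, 40, 44}, so |H| = 12.

12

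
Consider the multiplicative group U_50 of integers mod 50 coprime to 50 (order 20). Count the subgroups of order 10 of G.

|G| = 20 and 10 | 20, so subgroups of order 10 are possible by Lagrange.
The subgroups of order 10 are: {1, 9, 11, 19, 21, 29, 31, 39, 41, 49}.
So G has 1 subgroup of order 10.

1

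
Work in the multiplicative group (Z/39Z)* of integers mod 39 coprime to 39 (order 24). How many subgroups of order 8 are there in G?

1

|G| = 24 and 8 | 24, so subgroups of order 8 are possible by Lagrange.
The subgroups of order 8 are: {1, 5, 8, 14, 25, 31, 34, 38}.
So G has 1 subgroup of order 8.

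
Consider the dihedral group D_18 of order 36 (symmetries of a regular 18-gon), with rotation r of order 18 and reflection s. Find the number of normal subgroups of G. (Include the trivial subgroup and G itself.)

9

G has 45 subgroups. Checking conjugation-invariance by order — order 1: 1/1 normal; order 2: 1/19 normal; order 3: 1/1 normal; order 4: 0/9 normal; order 6: 1/7 normal; order 9: 1/1 normal; order 12: 0/3 normal; order 18: 3/3 normal; order 36: 1/1 normal.
Total normal subgroups: 9.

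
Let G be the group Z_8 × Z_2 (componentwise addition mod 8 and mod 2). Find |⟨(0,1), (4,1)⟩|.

|⟨(0,1)⟩| = 2 and |⟨(4,1)⟩| = 2, so |H| is a multiple of lcm(2, 2) = 2 and divides |G| = 16.
Closing under the operation: H = {(0,0), (0,1), (4,0), (4,1)}, so |H| = 4.

4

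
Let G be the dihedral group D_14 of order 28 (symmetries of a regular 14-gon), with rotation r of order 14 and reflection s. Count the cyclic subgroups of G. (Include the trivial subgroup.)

Each element a generates a cyclic subgroup ⟨a⟩; distinct elements may generate the same one (a cyclic group of order d has φ(d) generators).
Cyclic subgroups by order — order 1: 1; order 2: 15; order 7: 1; order 14: 1.
Total: 18.

18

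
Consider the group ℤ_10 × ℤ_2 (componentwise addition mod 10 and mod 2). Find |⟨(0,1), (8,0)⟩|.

10

|⟨(0,1)⟩| = 2 and |⟨(8,0)⟩| = 5, so |H| is a multiple of lcm(2, 5) = 10 and divides |G| = 20.
Closing under the operation: H = {(0,0), (0,1), (2,0), (2,1), (4,0), (4,1), (6,0), (6,1), (8,0), (8,1)}, so |H| = 10.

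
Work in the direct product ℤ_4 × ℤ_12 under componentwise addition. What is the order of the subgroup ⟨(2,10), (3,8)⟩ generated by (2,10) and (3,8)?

24

|⟨(2,10)⟩| = 6 and |⟨(3,8)⟩| = 12, so |H| is a multiple of lcm(6, 12) = 12 and divides |G| = 48.
Closing under the operation: H = {(0,0), (0,2), (0,4), (0,6), (0,8), (0,10), (1,0), (1,2), (1,4), (1,6), (1,8), (1,10), (2,0), (2,2), (2,4), (2,6), (2,8), (2,10), (3,0), (3,2), (3,4), (3,6), (3,8), (3,10)}, so |H| = 24.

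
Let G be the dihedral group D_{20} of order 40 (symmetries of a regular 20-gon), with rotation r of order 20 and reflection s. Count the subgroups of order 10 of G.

5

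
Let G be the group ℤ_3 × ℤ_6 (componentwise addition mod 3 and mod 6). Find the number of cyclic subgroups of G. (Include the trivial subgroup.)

10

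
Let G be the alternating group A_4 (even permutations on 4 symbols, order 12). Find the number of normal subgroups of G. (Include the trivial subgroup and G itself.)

3

G has 10 subgroups. Checking conjugation-invariance by order — order 1: 1/1 normal; order 2: 0/3 normal; order 3: 0/4 normal; order 4: 1/1 normal; order 12: 1/1 normal.
Total normal subgroups: 3.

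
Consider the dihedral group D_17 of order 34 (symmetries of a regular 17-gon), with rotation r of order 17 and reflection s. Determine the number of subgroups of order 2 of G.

17

|G| = 34 and 2 | 34, so subgroups of order 2 are possible by Lagrange.
The subgroups of order 2 are: {e, r^10s}; {e, r^11s}; {e, r^12s}; {e, r^13s}; … (17 in all).
So G has 17 subgroups of order 2.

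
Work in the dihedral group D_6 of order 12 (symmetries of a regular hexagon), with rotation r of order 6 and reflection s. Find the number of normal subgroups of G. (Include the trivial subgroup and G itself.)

G has 16 subgroups. Checking conjugation-invariance by order — order 1: 1/1 normal; order 2: 1/7 normal; order 3: 1/1 normal; order 4: 0/3 normal; order 6: 3/3 normal; order 12: 1/1 normal.
Total normal subgroups: 7.

7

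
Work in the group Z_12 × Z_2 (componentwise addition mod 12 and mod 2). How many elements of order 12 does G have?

An element (a,b) has order lcm(ord(a), ord(b)); count pairs with lcm equal to 12.
Enumerating gives 8 such elements.

8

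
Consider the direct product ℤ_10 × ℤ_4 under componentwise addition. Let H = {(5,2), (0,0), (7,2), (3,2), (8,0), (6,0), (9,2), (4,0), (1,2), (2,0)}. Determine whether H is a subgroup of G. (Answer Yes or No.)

Yes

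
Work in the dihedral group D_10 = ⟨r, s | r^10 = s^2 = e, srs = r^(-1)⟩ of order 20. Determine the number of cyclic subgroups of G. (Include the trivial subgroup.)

14

Group the elements of G by the cyclic subgroup they generate; each cyclic subgroup of order d accounts for φ(d) elements.
Cyclic subgroups by order — order 1: 1; order 2: 11; order 5: 1; order 10: 1.
Total: 14.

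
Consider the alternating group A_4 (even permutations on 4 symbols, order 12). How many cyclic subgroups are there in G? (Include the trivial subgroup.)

Each element a generates a cyclic subgroup ⟨a⟩; distinct elements may generate the same one (a cyclic group of order d has φ(d) generators).
Cyclic subgroups by order — order 1: 1; order 2: 3; order 3: 4.
Total: 8.

8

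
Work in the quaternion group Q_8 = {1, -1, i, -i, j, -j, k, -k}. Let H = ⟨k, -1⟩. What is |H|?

|⟨k⟩| = 4 and |⟨-1⟩| = 2, so |H| is a multiple of lcm(4, 2) = 4 and divides |G| = 8.
Closing under the operation: H = {1, -1, k, -k}, so |H| = 4.

4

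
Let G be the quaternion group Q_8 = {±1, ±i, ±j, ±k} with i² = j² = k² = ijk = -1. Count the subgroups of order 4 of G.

|G| = 8 and 4 | 8, so subgroups of order 4 are possible by Lagrange.
The subgroups of order 4 are: {1, -1, i, -i}; {1, -1, j, -j}; {1, -1, k, -k}.
So G has 3 subgroups of order 4.

3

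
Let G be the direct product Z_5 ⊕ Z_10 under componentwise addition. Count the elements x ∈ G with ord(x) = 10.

24

An element (a,b) has order lcm(ord(a), ord(b)); count pairs with lcm equal to 10.
Enumerating gives 24 such elements.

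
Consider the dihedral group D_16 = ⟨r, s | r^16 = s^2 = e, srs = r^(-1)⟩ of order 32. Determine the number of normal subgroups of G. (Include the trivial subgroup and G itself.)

G has 36 subgroups. Checking conjugation-invariance by order — order 1: 1/1 normal; order 2: 1/17 normal; order 4: 1/9 normal; order 8: 1/5 normal; order 16: 3/3 normal; order 32: 1/1 normal.
Total normal subgroups: 8.

8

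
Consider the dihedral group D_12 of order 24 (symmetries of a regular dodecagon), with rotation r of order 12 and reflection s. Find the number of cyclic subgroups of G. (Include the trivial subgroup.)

18

Group the elements of G by the cyclic subgroup they generate; each cyclic subgroup of order d accounts for φ(d) elements.
Cyclic subgroups by order — order 1: 1; order 2: 13; order 3: 1; order 4: 1; order 6: 1; order 12: 1.
Total: 18.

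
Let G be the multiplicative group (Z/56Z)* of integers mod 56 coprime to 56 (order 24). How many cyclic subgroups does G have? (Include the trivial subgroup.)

Each element a generates a cyclic subgroup ⟨a⟩; distinct elements may generate the same one (a cyclic group of order d has φ(d) generators).
Cyclic subgroups by order — order 1: 1; order 2: 7; order 3: 1; order 6: 7.
Total: 16.

16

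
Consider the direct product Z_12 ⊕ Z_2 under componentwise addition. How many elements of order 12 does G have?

An element (a,b) has order lcm(ord(a), ord(b)); count pairs with lcm equal to 12.
Enumerating gives 8 such elements.

8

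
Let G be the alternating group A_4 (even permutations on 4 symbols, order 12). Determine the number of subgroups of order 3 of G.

|G| = 12 and 3 | 12, so subgroups of order 3 are possible by Lagrange.
The subgroups of order 3 are: {e, (1 2 3), (1 3 2)}; {e, (1 2 4), (1 4 2)}; {e, (1 3 4), (1 4 3)}; {e, (2 3 4), (2 4 3)}.
So G has 4 subgroups of order 3.

4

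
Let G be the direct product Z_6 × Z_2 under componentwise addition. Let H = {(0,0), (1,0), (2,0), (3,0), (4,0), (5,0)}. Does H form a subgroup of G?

Yes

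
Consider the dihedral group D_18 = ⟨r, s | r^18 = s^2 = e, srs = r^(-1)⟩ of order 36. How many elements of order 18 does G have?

The elements of order 18 are: r, r^5, r^7, r^11, r^13, r^17.
That's 6.

6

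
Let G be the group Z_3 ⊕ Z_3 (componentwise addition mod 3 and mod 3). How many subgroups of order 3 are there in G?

4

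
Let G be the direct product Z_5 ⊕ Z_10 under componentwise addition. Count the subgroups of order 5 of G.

6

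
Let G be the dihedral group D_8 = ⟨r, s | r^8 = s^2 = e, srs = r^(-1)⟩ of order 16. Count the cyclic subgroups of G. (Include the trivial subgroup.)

Group the elements of G by the cyclic subgroup they generate; each cyclic subgroup of order d accounts for φ(d) elements.
Cyclic subgroups by order — order 1: 1; order 2: 9; order 4: 1; order 8: 1.
Total: 12.

12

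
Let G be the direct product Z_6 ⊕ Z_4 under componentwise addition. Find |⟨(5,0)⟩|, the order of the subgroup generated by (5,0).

The order of (5,0) in Z_6 × Z_4 is lcm(ord(5) in Z_6, ord(0) in Z_4).
ord(5) = 6 and ord(0) = 1, so |⟨(5,0)⟩| = lcm(6, 1) = 6.

6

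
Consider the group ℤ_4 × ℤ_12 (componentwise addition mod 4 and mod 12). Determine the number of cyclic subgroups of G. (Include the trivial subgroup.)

20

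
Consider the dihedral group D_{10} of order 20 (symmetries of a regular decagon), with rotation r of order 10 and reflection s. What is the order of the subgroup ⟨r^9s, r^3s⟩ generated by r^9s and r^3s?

10

|⟨r^9s⟩| = 2 and |⟨r^3s⟩| = 2, so |H| is a multiple of lcm(2, 2) = 2 and divides |G| = 20.
Closing under the operation: H = {e, r^2, r^4, r^6, r^8, rs, r^3s, r^5s, r^7s, r^9s}, so |H| = 10.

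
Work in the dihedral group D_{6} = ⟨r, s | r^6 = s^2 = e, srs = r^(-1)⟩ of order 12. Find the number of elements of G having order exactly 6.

The elements of order 6 are: r, r^5.
That's 2.

2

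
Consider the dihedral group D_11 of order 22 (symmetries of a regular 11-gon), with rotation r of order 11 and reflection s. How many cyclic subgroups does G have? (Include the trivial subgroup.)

13

Group the elements of G by the cyclic subgroup they generate; each cyclic subgroup of order d accounts for φ(d) elements.
Cyclic subgroups by order — order 1: 1; order 2: 11; order 11: 1.
Total: 13.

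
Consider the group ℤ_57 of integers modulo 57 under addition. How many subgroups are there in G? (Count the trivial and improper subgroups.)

4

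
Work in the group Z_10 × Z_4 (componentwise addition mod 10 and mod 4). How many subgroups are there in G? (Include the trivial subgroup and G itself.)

16

|G| = 40, so by Lagrange every subgroup order divides 40. Divisors: 1, 2, 4, 5, 8, 10, 20, 40.
Subgroups by order — order 1: 1; order 2: 3; order 4: 3; order 5: 1; order 8: 1; order 10: 3; order 20: 3; order 40: 1.
Total: 1 + 3 + 3 + 1 + 1 + 3 + 3 + 1 = 16.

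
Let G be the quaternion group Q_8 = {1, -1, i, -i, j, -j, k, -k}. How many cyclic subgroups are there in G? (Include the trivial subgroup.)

Group the elements of G by the cyclic subgroup they generate; each cyclic subgroup of order d accounts for φ(d) elements.
Cyclic subgroups by order — order 1: 1; order 2: 1; order 4: 3.
Total: 5.

5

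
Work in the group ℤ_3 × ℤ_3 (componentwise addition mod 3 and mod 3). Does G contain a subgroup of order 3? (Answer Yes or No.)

Yes

3 | 9. A subgroup of order 3 is {(0,0), (0,1), (0,2)}.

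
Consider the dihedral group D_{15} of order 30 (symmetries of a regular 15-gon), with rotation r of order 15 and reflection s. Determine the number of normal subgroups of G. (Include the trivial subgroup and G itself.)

5

G has 28 subgroups. Checking conjugation-invariance by order — order 1: 1/1 normal; order 2: 0/15 normal; order 3: 1/1 normal; order 5: 1/1 normal; order 6: 0/5 normal; order 10: 0/3 normal; order 15: 1/1 normal; order 30: 1/1 normal.
Total normal subgroups: 5.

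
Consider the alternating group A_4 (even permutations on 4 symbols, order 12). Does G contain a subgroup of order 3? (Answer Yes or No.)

3 | 12. A subgroup of order 3 is {e, (1 2 3), (1 3 2)}.

Yes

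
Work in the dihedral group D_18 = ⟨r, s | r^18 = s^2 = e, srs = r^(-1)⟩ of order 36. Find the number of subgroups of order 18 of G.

|G| = 36 and 18 | 36, so subgroups of order 18 are possible by Lagrange.
The subgroups of order 18 are: {e, r, r^2, r^3, r^4, r^5, r^6, r^7, r^8, r^9, r^10, r^11, r^12, r^13, r^14, r^15, r^16, r^17}; {e, r^2, r^4, r^6, r^8, r^10, r^12, r^14, r^16, s, r^2s, r^4s, r^6s, r^8s, r^10s, r^12s, r^14s, r^16s}; {e, r^2, r^4, r^6, r^8, r^10, r^12, r^14, r^16, rs, r^3s, r^5s, r^7s, r^9s, r^11s, r^13s, r^15s, r^17s}.
So G has 3 subgroups of order 18.

3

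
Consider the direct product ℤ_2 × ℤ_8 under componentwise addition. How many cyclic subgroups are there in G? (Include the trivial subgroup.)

Group the elements of G by the cyclic subgroup they generate; each cyclic subgroup of order d accounts for φ(d) elements.
Cyclic subgroups by order — order 1: 1; order 2: 3; order 4: 2; order 8: 2.
Total: 8.

8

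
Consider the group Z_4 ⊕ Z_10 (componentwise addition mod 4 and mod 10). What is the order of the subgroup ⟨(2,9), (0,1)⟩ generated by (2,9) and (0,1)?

20

|⟨(2,9)⟩| = 10 and |⟨(0,1)⟩| = 10, so |H| is a multiple of lcm(10, 10) = 10 and divides |G| = 40.
Closing under the operation: H = {(0,0), (0,1), (0,2), (0,3), (0,4), (0,5), (0,6), (0,7), (0,8), (0,9), (2,0), (2,1), (2,2), (2,3), (2,4), (2,5), (2,6), (2,7), (2,8), (2,9)}, so |H| = 20.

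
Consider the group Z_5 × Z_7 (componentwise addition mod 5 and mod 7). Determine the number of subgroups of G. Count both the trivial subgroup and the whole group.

|G| = 35, so by Lagrange every subgroup order divides 35. Divisors: 1, 5, 7, 35.
Subgroups by order — order 1: 1; order 5: 1; order 7: 1; order 35: 1.
Total: 1 + 1 + 1 + 1 = 4.

4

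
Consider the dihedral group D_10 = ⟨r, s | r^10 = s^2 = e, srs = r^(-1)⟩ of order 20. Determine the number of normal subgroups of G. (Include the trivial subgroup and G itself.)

7

G has 22 subgroups. Checking conjugation-invariance by order — order 1: 1/1 normal; order 2: 1/11 normal; order 4: 0/5 normal; order 5: 1/1 normal; order 10: 3/3 normal; order 20: 1/1 normal.
Total normal subgroups: 7.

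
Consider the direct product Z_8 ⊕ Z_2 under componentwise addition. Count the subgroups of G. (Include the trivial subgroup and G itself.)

|G| = 16, so by Lagrange every subgroup order divides 16. Divisors: 1, 2, 4, 8, 16.
Subgroups by order — order 1: 1; order 2: 3; order 4: 3; order 8: 3; order 16: 1.
Total: 1 + 3 + 3 + 3 + 1 = 11.

11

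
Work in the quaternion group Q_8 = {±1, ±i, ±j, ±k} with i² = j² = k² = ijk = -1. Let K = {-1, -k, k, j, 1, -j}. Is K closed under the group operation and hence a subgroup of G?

|K| = 6 does not divide |G| = 8, so by Lagrange K is not a subgroup.

No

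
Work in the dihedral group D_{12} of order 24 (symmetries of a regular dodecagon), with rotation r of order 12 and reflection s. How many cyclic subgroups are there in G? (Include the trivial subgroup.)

A cyclic subgroup of order d is generated by each of its φ(d) elements of order d, so the cyclic subgroups of order d number (#elements of order d)/φ(d).
Cyclic subgroups by order — order 1: 1; order 2: 13; order 3: 1; order 4: 1; order 6: 1; order 12: 1.
Total: 18.

18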